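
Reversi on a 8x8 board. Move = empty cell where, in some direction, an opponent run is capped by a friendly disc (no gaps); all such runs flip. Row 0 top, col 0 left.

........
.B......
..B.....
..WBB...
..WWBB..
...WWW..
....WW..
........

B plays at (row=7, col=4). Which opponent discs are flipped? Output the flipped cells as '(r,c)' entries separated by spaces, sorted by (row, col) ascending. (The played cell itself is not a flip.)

Answer: (5,4) (6,4)

Derivation:
Dir NW: first cell '.' (not opp) -> no flip
Dir N: opp run (6,4) (5,4) capped by B -> flip
Dir NE: opp run (6,5), next='.' -> no flip
Dir W: first cell '.' (not opp) -> no flip
Dir E: first cell '.' (not opp) -> no flip
Dir SW: edge -> no flip
Dir S: edge -> no flip
Dir SE: edge -> no flip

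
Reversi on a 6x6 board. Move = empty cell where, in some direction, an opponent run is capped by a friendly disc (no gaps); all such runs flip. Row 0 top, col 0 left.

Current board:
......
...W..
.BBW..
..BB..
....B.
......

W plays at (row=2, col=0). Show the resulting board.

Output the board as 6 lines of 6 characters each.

Answer: ......
...W..
WWWW..
..BB..
....B.
......

Derivation:
Place W at (2,0); scan 8 dirs for brackets.
Dir NW: edge -> no flip
Dir N: first cell '.' (not opp) -> no flip
Dir NE: first cell '.' (not opp) -> no flip
Dir W: edge -> no flip
Dir E: opp run (2,1) (2,2) capped by W -> flip
Dir SW: edge -> no flip
Dir S: first cell '.' (not opp) -> no flip
Dir SE: first cell '.' (not opp) -> no flip
All flips: (2,1) (2,2)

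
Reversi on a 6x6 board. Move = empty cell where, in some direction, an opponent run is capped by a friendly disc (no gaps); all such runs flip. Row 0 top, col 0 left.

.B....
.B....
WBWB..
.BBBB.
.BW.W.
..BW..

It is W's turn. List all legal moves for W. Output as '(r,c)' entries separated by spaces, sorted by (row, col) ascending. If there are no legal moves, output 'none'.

(0,0): flips 1 -> legal
(0,2): flips 1 -> legal
(1,0): no bracket -> illegal
(1,2): no bracket -> illegal
(1,3): no bracket -> illegal
(1,4): no bracket -> illegal
(2,4): flips 3 -> legal
(2,5): no bracket -> illegal
(3,0): no bracket -> illegal
(3,5): no bracket -> illegal
(4,0): flips 2 -> legal
(4,3): no bracket -> illegal
(4,5): no bracket -> illegal
(5,0): no bracket -> illegal
(5,1): flips 1 -> legal

Answer: (0,0) (0,2) (2,4) (4,0) (5,1)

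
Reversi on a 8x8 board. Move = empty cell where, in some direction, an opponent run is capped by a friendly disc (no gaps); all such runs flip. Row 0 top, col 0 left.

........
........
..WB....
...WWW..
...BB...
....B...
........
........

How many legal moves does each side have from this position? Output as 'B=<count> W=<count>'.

Answer: B=6 W=7

Derivation:
-- B to move --
(1,1): flips 2 -> legal
(1,2): no bracket -> illegal
(1,3): no bracket -> illegal
(2,1): flips 1 -> legal
(2,4): flips 1 -> legal
(2,5): flips 1 -> legal
(2,6): flips 1 -> legal
(3,1): no bracket -> illegal
(3,2): no bracket -> illegal
(3,6): no bracket -> illegal
(4,2): no bracket -> illegal
(4,5): flips 1 -> legal
(4,6): no bracket -> illegal
B mobility = 6
-- W to move --
(1,2): flips 1 -> legal
(1,3): flips 1 -> legal
(1,4): no bracket -> illegal
(2,4): flips 1 -> legal
(3,2): no bracket -> illegal
(4,2): no bracket -> illegal
(4,5): no bracket -> illegal
(5,2): flips 1 -> legal
(5,3): flips 2 -> legal
(5,5): flips 1 -> legal
(6,3): no bracket -> illegal
(6,4): flips 2 -> legal
(6,5): no bracket -> illegal
W mobility = 7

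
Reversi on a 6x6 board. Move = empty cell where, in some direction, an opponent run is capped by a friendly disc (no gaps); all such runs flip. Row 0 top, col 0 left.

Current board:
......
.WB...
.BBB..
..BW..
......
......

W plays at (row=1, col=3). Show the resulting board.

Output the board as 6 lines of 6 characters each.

Answer: ......
.WWW..
.BBW..
..BW..
......
......

Derivation:
Place W at (1,3); scan 8 dirs for brackets.
Dir NW: first cell '.' (not opp) -> no flip
Dir N: first cell '.' (not opp) -> no flip
Dir NE: first cell '.' (not opp) -> no flip
Dir W: opp run (1,2) capped by W -> flip
Dir E: first cell '.' (not opp) -> no flip
Dir SW: opp run (2,2), next='.' -> no flip
Dir S: opp run (2,3) capped by W -> flip
Dir SE: first cell '.' (not opp) -> no flip
All flips: (1,2) (2,3)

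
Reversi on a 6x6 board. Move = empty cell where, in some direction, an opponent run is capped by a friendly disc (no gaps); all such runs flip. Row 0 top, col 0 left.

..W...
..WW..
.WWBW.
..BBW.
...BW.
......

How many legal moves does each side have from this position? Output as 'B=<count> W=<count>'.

Answer: B=10 W=5

Derivation:
-- B to move --
(0,1): flips 1 -> legal
(0,3): flips 1 -> legal
(0,4): no bracket -> illegal
(1,0): flips 1 -> legal
(1,1): flips 1 -> legal
(1,4): no bracket -> illegal
(1,5): flips 1 -> legal
(2,0): flips 2 -> legal
(2,5): flips 2 -> legal
(3,0): no bracket -> illegal
(3,1): no bracket -> illegal
(3,5): flips 1 -> legal
(4,5): flips 2 -> legal
(5,3): no bracket -> illegal
(5,4): no bracket -> illegal
(5,5): flips 1 -> legal
B mobility = 10
-- W to move --
(1,4): no bracket -> illegal
(3,1): flips 2 -> legal
(4,1): no bracket -> illegal
(4,2): flips 3 -> legal
(5,2): flips 1 -> legal
(5,3): flips 3 -> legal
(5,4): flips 2 -> legal
W mobility = 5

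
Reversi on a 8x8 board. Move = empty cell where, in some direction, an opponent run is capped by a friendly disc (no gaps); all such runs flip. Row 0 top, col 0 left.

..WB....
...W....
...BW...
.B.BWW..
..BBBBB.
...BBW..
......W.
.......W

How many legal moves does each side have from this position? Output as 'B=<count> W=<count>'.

-- B to move --
(0,1): flips 1 -> legal
(0,4): no bracket -> illegal
(1,1): no bracket -> illegal
(1,2): no bracket -> illegal
(1,4): flips 2 -> legal
(1,5): flips 1 -> legal
(2,2): no bracket -> illegal
(2,5): flips 3 -> legal
(2,6): flips 1 -> legal
(3,6): flips 2 -> legal
(5,6): flips 1 -> legal
(5,7): no bracket -> illegal
(6,4): flips 1 -> legal
(6,5): flips 1 -> legal
(6,7): no bracket -> illegal
(7,5): no bracket -> illegal
(7,6): no bracket -> illegal
B mobility = 9
-- W to move --
(0,4): flips 1 -> legal
(1,2): flips 1 -> legal
(1,4): no bracket -> illegal
(2,0): no bracket -> illegal
(2,1): no bracket -> illegal
(2,2): flips 3 -> legal
(3,0): no bracket -> illegal
(3,2): flips 1 -> legal
(3,6): no bracket -> illegal
(3,7): flips 1 -> legal
(4,0): no bracket -> illegal
(4,1): no bracket -> illegal
(4,7): no bracket -> illegal
(5,1): flips 2 -> legal
(5,2): flips 3 -> legal
(5,6): flips 1 -> legal
(5,7): flips 1 -> legal
(6,2): flips 2 -> legal
(6,3): flips 4 -> legal
(6,4): flips 2 -> legal
(6,5): no bracket -> illegal
W mobility = 12

Answer: B=9 W=12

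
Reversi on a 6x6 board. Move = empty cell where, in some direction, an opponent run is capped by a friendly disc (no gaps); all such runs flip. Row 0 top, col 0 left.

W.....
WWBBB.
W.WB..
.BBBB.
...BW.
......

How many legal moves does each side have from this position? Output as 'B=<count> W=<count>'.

-- B to move --
(0,1): no bracket -> illegal
(0,2): no bracket -> illegal
(2,1): flips 1 -> legal
(3,0): no bracket -> illegal
(3,5): no bracket -> illegal
(4,5): flips 1 -> legal
(5,3): no bracket -> illegal
(5,4): flips 1 -> legal
(5,5): flips 1 -> legal
B mobility = 4
-- W to move --
(0,1): no bracket -> illegal
(0,2): flips 1 -> legal
(0,3): no bracket -> illegal
(0,4): flips 1 -> legal
(0,5): no bracket -> illegal
(1,5): flips 3 -> legal
(2,1): no bracket -> illegal
(2,4): flips 2 -> legal
(2,5): no bracket -> illegal
(3,0): no bracket -> illegal
(3,5): no bracket -> illegal
(4,0): flips 1 -> legal
(4,1): no bracket -> illegal
(4,2): flips 3 -> legal
(4,5): no bracket -> illegal
(5,2): no bracket -> illegal
(5,3): no bracket -> illegal
(5,4): no bracket -> illegal
W mobility = 6

Answer: B=4 W=6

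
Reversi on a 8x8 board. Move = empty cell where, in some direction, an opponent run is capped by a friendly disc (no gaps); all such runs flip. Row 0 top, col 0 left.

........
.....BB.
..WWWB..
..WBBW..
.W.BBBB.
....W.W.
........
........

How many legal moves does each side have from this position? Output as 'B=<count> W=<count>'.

-- B to move --
(1,1): flips 1 -> legal
(1,2): flips 1 -> legal
(1,3): flips 3 -> legal
(1,4): flips 1 -> legal
(2,1): flips 4 -> legal
(2,6): flips 1 -> legal
(3,0): no bracket -> illegal
(3,1): flips 1 -> legal
(3,6): flips 1 -> legal
(4,0): no bracket -> illegal
(4,2): no bracket -> illegal
(4,7): no bracket -> illegal
(5,0): no bracket -> illegal
(5,1): no bracket -> illegal
(5,2): no bracket -> illegal
(5,3): no bracket -> illegal
(5,5): no bracket -> illegal
(5,7): no bracket -> illegal
(6,3): flips 1 -> legal
(6,4): flips 1 -> legal
(6,5): flips 1 -> legal
(6,6): flips 1 -> legal
(6,7): flips 1 -> legal
B mobility = 13
-- W to move --
(0,4): no bracket -> illegal
(0,5): flips 2 -> legal
(0,6): flips 1 -> legal
(0,7): no bracket -> illegal
(1,4): no bracket -> illegal
(1,7): no bracket -> illegal
(2,6): flips 1 -> legal
(2,7): no bracket -> illegal
(3,6): flips 2 -> legal
(3,7): no bracket -> illegal
(4,2): flips 1 -> legal
(4,7): no bracket -> illegal
(5,2): no bracket -> illegal
(5,3): flips 3 -> legal
(5,5): flips 3 -> legal
(5,7): flips 1 -> legal
W mobility = 8

Answer: B=13 W=8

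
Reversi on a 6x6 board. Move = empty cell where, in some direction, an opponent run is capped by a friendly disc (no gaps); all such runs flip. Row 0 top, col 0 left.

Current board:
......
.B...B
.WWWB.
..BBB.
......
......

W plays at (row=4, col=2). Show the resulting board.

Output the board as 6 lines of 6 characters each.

Answer: ......
.B...B
.WWWB.
..WBB.
..W...
......

Derivation:
Place W at (4,2); scan 8 dirs for brackets.
Dir NW: first cell '.' (not opp) -> no flip
Dir N: opp run (3,2) capped by W -> flip
Dir NE: opp run (3,3) (2,4) (1,5), next=edge -> no flip
Dir W: first cell '.' (not opp) -> no flip
Dir E: first cell '.' (not opp) -> no flip
Dir SW: first cell '.' (not opp) -> no flip
Dir S: first cell '.' (not opp) -> no flip
Dir SE: first cell '.' (not opp) -> no flip
All flips: (3,2)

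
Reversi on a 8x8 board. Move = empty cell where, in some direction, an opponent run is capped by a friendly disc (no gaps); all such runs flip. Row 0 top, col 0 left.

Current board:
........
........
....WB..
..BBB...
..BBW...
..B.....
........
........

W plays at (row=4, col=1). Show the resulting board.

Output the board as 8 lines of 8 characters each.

Answer: ........
........
....WB..
..BBB...
.WWWW...
..B.....
........
........

Derivation:
Place W at (4,1); scan 8 dirs for brackets.
Dir NW: first cell '.' (not opp) -> no flip
Dir N: first cell '.' (not opp) -> no flip
Dir NE: opp run (3,2), next='.' -> no flip
Dir W: first cell '.' (not opp) -> no flip
Dir E: opp run (4,2) (4,3) capped by W -> flip
Dir SW: first cell '.' (not opp) -> no flip
Dir S: first cell '.' (not opp) -> no flip
Dir SE: opp run (5,2), next='.' -> no flip
All flips: (4,2) (4,3)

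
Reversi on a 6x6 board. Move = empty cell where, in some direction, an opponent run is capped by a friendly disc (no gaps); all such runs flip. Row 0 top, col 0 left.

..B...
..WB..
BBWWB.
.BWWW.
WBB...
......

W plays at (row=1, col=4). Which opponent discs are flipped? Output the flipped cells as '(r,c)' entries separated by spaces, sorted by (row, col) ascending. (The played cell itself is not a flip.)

Dir NW: first cell '.' (not opp) -> no flip
Dir N: first cell '.' (not opp) -> no flip
Dir NE: first cell '.' (not opp) -> no flip
Dir W: opp run (1,3) capped by W -> flip
Dir E: first cell '.' (not opp) -> no flip
Dir SW: first cell 'W' (not opp) -> no flip
Dir S: opp run (2,4) capped by W -> flip
Dir SE: first cell '.' (not opp) -> no flip

Answer: (1,3) (2,4)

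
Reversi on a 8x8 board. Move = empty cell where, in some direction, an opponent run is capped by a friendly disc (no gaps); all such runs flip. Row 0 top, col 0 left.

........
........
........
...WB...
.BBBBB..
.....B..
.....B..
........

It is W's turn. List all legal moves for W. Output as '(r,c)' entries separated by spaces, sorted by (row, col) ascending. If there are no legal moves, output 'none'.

(2,3): no bracket -> illegal
(2,4): no bracket -> illegal
(2,5): no bracket -> illegal
(3,0): no bracket -> illegal
(3,1): no bracket -> illegal
(3,2): no bracket -> illegal
(3,5): flips 1 -> legal
(3,6): no bracket -> illegal
(4,0): no bracket -> illegal
(4,6): no bracket -> illegal
(5,0): no bracket -> illegal
(5,1): flips 1 -> legal
(5,2): no bracket -> illegal
(5,3): flips 1 -> legal
(5,4): no bracket -> illegal
(5,6): no bracket -> illegal
(6,4): no bracket -> illegal
(6,6): flips 2 -> legal
(7,4): no bracket -> illegal
(7,5): no bracket -> illegal
(7,6): no bracket -> illegal

Answer: (3,5) (5,1) (5,3) (6,6)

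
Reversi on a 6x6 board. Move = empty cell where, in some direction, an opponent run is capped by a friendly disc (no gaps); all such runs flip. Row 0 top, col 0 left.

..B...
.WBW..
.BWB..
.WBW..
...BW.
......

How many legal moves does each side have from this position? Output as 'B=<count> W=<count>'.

Answer: B=10 W=4

Derivation:
-- B to move --
(0,0): no bracket -> illegal
(0,1): flips 1 -> legal
(0,3): flips 1 -> legal
(0,4): no bracket -> illegal
(1,0): flips 1 -> legal
(1,4): flips 1 -> legal
(2,0): flips 1 -> legal
(2,4): flips 1 -> legal
(3,0): flips 1 -> legal
(3,4): flips 1 -> legal
(3,5): no bracket -> illegal
(4,0): no bracket -> illegal
(4,1): flips 1 -> legal
(4,2): no bracket -> illegal
(4,5): flips 1 -> legal
(5,3): no bracket -> illegal
(5,4): no bracket -> illegal
(5,5): no bracket -> illegal
B mobility = 10
-- W to move --
(0,1): no bracket -> illegal
(0,3): no bracket -> illegal
(1,0): no bracket -> illegal
(1,4): no bracket -> illegal
(2,0): flips 1 -> legal
(2,4): flips 1 -> legal
(3,0): no bracket -> illegal
(3,4): no bracket -> illegal
(4,1): no bracket -> illegal
(4,2): flips 2 -> legal
(5,2): no bracket -> illegal
(5,3): flips 1 -> legal
(5,4): no bracket -> illegal
W mobility = 4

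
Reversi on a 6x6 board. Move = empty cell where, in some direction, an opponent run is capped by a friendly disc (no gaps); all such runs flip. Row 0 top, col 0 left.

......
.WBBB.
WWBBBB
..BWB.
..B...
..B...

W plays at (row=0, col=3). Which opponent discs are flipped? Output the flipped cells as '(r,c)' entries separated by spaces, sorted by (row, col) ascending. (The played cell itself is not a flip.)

Answer: (1,2) (1,3) (2,3)

Derivation:
Dir NW: edge -> no flip
Dir N: edge -> no flip
Dir NE: edge -> no flip
Dir W: first cell '.' (not opp) -> no flip
Dir E: first cell '.' (not opp) -> no flip
Dir SW: opp run (1,2) capped by W -> flip
Dir S: opp run (1,3) (2,3) capped by W -> flip
Dir SE: opp run (1,4) (2,5), next=edge -> no flip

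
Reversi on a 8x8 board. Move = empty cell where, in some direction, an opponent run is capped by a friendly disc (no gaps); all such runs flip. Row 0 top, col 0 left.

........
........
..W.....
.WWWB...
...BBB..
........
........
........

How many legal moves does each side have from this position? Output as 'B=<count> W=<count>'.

-- B to move --
(1,1): flips 2 -> legal
(1,2): no bracket -> illegal
(1,3): no bracket -> illegal
(2,0): no bracket -> illegal
(2,1): flips 1 -> legal
(2,3): flips 1 -> legal
(2,4): no bracket -> illegal
(3,0): flips 3 -> legal
(4,0): no bracket -> illegal
(4,1): no bracket -> illegal
(4,2): no bracket -> illegal
B mobility = 4
-- W to move --
(2,3): no bracket -> illegal
(2,4): no bracket -> illegal
(2,5): no bracket -> illegal
(3,5): flips 1 -> legal
(3,6): no bracket -> illegal
(4,2): no bracket -> illegal
(4,6): no bracket -> illegal
(5,2): no bracket -> illegal
(5,3): flips 1 -> legal
(5,4): flips 1 -> legal
(5,5): flips 1 -> legal
(5,6): no bracket -> illegal
W mobility = 4

Answer: B=4 W=4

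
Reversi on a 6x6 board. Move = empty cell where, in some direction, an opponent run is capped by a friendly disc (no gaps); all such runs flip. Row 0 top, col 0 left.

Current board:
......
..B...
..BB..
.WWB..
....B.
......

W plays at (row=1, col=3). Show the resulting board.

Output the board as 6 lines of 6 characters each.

Answer: ......
..BW..
..WB..
.WWB..
....B.
......

Derivation:
Place W at (1,3); scan 8 dirs for brackets.
Dir NW: first cell '.' (not opp) -> no flip
Dir N: first cell '.' (not opp) -> no flip
Dir NE: first cell '.' (not opp) -> no flip
Dir W: opp run (1,2), next='.' -> no flip
Dir E: first cell '.' (not opp) -> no flip
Dir SW: opp run (2,2) capped by W -> flip
Dir S: opp run (2,3) (3,3), next='.' -> no flip
Dir SE: first cell '.' (not opp) -> no flip
All flips: (2,2)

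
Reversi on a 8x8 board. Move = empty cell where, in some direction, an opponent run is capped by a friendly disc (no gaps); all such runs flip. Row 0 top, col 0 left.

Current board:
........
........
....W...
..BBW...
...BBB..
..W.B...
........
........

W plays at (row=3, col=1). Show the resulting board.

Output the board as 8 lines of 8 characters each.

Answer: ........
........
....W...
.WWWW...
...BBB..
..W.B...
........
........

Derivation:
Place W at (3,1); scan 8 dirs for brackets.
Dir NW: first cell '.' (not opp) -> no flip
Dir N: first cell '.' (not opp) -> no flip
Dir NE: first cell '.' (not opp) -> no flip
Dir W: first cell '.' (not opp) -> no flip
Dir E: opp run (3,2) (3,3) capped by W -> flip
Dir SW: first cell '.' (not opp) -> no flip
Dir S: first cell '.' (not opp) -> no flip
Dir SE: first cell '.' (not opp) -> no flip
All flips: (3,2) (3,3)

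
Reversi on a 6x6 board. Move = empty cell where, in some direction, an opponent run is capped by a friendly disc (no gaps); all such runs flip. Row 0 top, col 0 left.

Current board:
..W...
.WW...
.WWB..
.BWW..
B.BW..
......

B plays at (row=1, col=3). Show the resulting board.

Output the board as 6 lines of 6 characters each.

Place B at (1,3); scan 8 dirs for brackets.
Dir NW: opp run (0,2), next=edge -> no flip
Dir N: first cell '.' (not opp) -> no flip
Dir NE: first cell '.' (not opp) -> no flip
Dir W: opp run (1,2) (1,1), next='.' -> no flip
Dir E: first cell '.' (not opp) -> no flip
Dir SW: opp run (2,2) capped by B -> flip
Dir S: first cell 'B' (not opp) -> no flip
Dir SE: first cell '.' (not opp) -> no flip
All flips: (2,2)

Answer: ..W...
.WWB..
.WBB..
.BWW..
B.BW..
......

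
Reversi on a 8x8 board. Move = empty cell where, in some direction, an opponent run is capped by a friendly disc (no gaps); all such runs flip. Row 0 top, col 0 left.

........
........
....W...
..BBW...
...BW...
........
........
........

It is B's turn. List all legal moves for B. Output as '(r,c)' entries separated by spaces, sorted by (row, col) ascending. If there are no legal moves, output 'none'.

Answer: (1,5) (2,5) (3,5) (4,5) (5,5)

Derivation:
(1,3): no bracket -> illegal
(1,4): no bracket -> illegal
(1,5): flips 1 -> legal
(2,3): no bracket -> illegal
(2,5): flips 1 -> legal
(3,5): flips 1 -> legal
(4,5): flips 1 -> legal
(5,3): no bracket -> illegal
(5,4): no bracket -> illegal
(5,5): flips 1 -> legal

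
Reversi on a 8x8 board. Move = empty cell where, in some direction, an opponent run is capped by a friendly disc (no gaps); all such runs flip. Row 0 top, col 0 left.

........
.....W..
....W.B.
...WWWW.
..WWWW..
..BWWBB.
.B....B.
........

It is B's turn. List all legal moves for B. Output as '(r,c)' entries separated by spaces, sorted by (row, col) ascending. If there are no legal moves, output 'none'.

Answer: (0,4) (2,2) (2,3) (2,5) (3,2) (4,6) (6,2)

Derivation:
(0,4): flips 1 -> legal
(0,5): no bracket -> illegal
(0,6): no bracket -> illegal
(1,3): no bracket -> illegal
(1,4): no bracket -> illegal
(1,6): no bracket -> illegal
(2,2): flips 2 -> legal
(2,3): flips 2 -> legal
(2,5): flips 4 -> legal
(2,7): no bracket -> illegal
(3,1): no bracket -> illegal
(3,2): flips 1 -> legal
(3,7): no bracket -> illegal
(4,1): no bracket -> illegal
(4,6): flips 1 -> legal
(4,7): no bracket -> illegal
(5,1): no bracket -> illegal
(6,2): flips 3 -> legal
(6,3): no bracket -> illegal
(6,4): no bracket -> illegal
(6,5): no bracket -> illegal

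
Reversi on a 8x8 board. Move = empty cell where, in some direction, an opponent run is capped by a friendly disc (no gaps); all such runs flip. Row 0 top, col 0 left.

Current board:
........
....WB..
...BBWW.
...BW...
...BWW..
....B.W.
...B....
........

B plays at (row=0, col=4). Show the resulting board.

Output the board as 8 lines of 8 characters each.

Answer: ....B...
....BB..
...BBWW.
...BW...
...BWW..
....B.W.
...B....
........

Derivation:
Place B at (0,4); scan 8 dirs for brackets.
Dir NW: edge -> no flip
Dir N: edge -> no flip
Dir NE: edge -> no flip
Dir W: first cell '.' (not opp) -> no flip
Dir E: first cell '.' (not opp) -> no flip
Dir SW: first cell '.' (not opp) -> no flip
Dir S: opp run (1,4) capped by B -> flip
Dir SE: first cell 'B' (not opp) -> no flip
All flips: (1,4)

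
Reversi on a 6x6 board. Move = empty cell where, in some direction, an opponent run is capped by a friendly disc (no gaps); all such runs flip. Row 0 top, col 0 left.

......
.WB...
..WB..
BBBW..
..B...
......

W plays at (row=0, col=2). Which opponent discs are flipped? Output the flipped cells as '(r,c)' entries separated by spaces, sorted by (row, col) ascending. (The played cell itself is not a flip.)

Dir NW: edge -> no flip
Dir N: edge -> no flip
Dir NE: edge -> no flip
Dir W: first cell '.' (not opp) -> no flip
Dir E: first cell '.' (not opp) -> no flip
Dir SW: first cell 'W' (not opp) -> no flip
Dir S: opp run (1,2) capped by W -> flip
Dir SE: first cell '.' (not opp) -> no flip

Answer: (1,2)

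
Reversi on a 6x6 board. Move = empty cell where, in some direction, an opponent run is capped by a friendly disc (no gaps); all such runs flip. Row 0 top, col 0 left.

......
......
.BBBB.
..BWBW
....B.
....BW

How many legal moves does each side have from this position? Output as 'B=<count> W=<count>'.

Answer: B=2 W=5

Derivation:
-- B to move --
(2,5): no bracket -> illegal
(4,2): flips 1 -> legal
(4,3): flips 1 -> legal
(4,5): no bracket -> illegal
B mobility = 2
-- W to move --
(1,0): no bracket -> illegal
(1,1): flips 1 -> legal
(1,2): no bracket -> illegal
(1,3): flips 2 -> legal
(1,4): no bracket -> illegal
(1,5): flips 1 -> legal
(2,0): no bracket -> illegal
(2,5): no bracket -> illegal
(3,0): no bracket -> illegal
(3,1): flips 1 -> legal
(4,1): no bracket -> illegal
(4,2): no bracket -> illegal
(4,3): no bracket -> illegal
(4,5): no bracket -> illegal
(5,3): flips 2 -> legal
W mobility = 5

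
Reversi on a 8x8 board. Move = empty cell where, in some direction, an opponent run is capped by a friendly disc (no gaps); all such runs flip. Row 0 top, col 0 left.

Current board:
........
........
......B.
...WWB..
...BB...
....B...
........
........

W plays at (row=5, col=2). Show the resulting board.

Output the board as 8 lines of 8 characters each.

Answer: ........
........
......B.
...WWB..
...WB...
..W.B...
........
........

Derivation:
Place W at (5,2); scan 8 dirs for brackets.
Dir NW: first cell '.' (not opp) -> no flip
Dir N: first cell '.' (not opp) -> no flip
Dir NE: opp run (4,3) capped by W -> flip
Dir W: first cell '.' (not opp) -> no flip
Dir E: first cell '.' (not opp) -> no flip
Dir SW: first cell '.' (not opp) -> no flip
Dir S: first cell '.' (not opp) -> no flip
Dir SE: first cell '.' (not opp) -> no flip
All flips: (4,3)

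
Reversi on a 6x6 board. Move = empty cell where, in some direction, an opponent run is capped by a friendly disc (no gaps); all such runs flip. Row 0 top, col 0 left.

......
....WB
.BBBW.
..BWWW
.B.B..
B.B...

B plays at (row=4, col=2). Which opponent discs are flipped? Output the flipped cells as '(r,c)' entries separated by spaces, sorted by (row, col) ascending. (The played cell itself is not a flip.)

Dir NW: first cell '.' (not opp) -> no flip
Dir N: first cell 'B' (not opp) -> no flip
Dir NE: opp run (3,3) (2,4) capped by B -> flip
Dir W: first cell 'B' (not opp) -> no flip
Dir E: first cell 'B' (not opp) -> no flip
Dir SW: first cell '.' (not opp) -> no flip
Dir S: first cell 'B' (not opp) -> no flip
Dir SE: first cell '.' (not opp) -> no flip

Answer: (2,4) (3,3)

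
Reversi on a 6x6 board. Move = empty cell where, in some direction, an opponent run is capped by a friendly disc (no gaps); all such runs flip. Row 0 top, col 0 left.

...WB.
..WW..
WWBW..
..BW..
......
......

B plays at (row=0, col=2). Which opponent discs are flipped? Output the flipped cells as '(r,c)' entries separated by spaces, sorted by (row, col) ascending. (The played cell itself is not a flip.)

Dir NW: edge -> no flip
Dir N: edge -> no flip
Dir NE: edge -> no flip
Dir W: first cell '.' (not opp) -> no flip
Dir E: opp run (0,3) capped by B -> flip
Dir SW: first cell '.' (not opp) -> no flip
Dir S: opp run (1,2) capped by B -> flip
Dir SE: opp run (1,3), next='.' -> no flip

Answer: (0,3) (1,2)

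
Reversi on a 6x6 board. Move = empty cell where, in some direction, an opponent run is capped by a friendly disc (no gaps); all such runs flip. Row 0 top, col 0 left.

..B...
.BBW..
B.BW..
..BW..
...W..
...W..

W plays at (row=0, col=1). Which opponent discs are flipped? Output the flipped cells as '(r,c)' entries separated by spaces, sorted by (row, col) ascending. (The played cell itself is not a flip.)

Dir NW: edge -> no flip
Dir N: edge -> no flip
Dir NE: edge -> no flip
Dir W: first cell '.' (not opp) -> no flip
Dir E: opp run (0,2), next='.' -> no flip
Dir SW: first cell '.' (not opp) -> no flip
Dir S: opp run (1,1), next='.' -> no flip
Dir SE: opp run (1,2) capped by W -> flip

Answer: (1,2)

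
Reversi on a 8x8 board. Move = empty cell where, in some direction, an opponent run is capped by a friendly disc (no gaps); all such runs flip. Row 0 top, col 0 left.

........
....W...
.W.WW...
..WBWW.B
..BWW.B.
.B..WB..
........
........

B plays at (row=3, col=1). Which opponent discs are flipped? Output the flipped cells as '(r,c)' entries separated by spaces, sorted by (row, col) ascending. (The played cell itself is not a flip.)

Dir NW: first cell '.' (not opp) -> no flip
Dir N: opp run (2,1), next='.' -> no flip
Dir NE: first cell '.' (not opp) -> no flip
Dir W: first cell '.' (not opp) -> no flip
Dir E: opp run (3,2) capped by B -> flip
Dir SW: first cell '.' (not opp) -> no flip
Dir S: first cell '.' (not opp) -> no flip
Dir SE: first cell 'B' (not opp) -> no flip

Answer: (3,2)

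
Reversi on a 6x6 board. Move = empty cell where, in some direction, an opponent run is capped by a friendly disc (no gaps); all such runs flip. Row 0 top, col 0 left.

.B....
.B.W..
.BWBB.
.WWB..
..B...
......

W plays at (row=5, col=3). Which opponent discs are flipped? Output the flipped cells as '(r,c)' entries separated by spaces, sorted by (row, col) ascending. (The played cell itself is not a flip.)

Answer: (4,2)

Derivation:
Dir NW: opp run (4,2) capped by W -> flip
Dir N: first cell '.' (not opp) -> no flip
Dir NE: first cell '.' (not opp) -> no flip
Dir W: first cell '.' (not opp) -> no flip
Dir E: first cell '.' (not opp) -> no flip
Dir SW: edge -> no flip
Dir S: edge -> no flip
Dir SE: edge -> no flip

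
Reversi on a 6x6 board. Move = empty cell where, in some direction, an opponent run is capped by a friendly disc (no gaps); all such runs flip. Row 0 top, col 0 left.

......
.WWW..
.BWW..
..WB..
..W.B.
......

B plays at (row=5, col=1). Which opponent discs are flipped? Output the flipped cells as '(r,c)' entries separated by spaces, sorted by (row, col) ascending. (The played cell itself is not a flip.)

Dir NW: first cell '.' (not opp) -> no flip
Dir N: first cell '.' (not opp) -> no flip
Dir NE: opp run (4,2) capped by B -> flip
Dir W: first cell '.' (not opp) -> no flip
Dir E: first cell '.' (not opp) -> no flip
Dir SW: edge -> no flip
Dir S: edge -> no flip
Dir SE: edge -> no flip

Answer: (4,2)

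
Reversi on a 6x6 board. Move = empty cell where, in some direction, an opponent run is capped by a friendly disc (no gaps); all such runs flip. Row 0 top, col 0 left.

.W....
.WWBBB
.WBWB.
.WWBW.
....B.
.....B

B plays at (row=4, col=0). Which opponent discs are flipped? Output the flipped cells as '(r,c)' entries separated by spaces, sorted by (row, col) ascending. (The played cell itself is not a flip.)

Dir NW: edge -> no flip
Dir N: first cell '.' (not opp) -> no flip
Dir NE: opp run (3,1) capped by B -> flip
Dir W: edge -> no flip
Dir E: first cell '.' (not opp) -> no flip
Dir SW: edge -> no flip
Dir S: first cell '.' (not opp) -> no flip
Dir SE: first cell '.' (not opp) -> no flip

Answer: (3,1)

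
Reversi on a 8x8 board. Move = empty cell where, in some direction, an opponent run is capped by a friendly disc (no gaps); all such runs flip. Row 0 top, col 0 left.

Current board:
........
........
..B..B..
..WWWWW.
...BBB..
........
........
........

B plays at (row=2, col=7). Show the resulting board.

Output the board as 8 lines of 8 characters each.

Place B at (2,7); scan 8 dirs for brackets.
Dir NW: first cell '.' (not opp) -> no flip
Dir N: first cell '.' (not opp) -> no flip
Dir NE: edge -> no flip
Dir W: first cell '.' (not opp) -> no flip
Dir E: edge -> no flip
Dir SW: opp run (3,6) capped by B -> flip
Dir S: first cell '.' (not opp) -> no flip
Dir SE: edge -> no flip
All flips: (3,6)

Answer: ........
........
..B..B.B
..WWWWB.
...BBB..
........
........
........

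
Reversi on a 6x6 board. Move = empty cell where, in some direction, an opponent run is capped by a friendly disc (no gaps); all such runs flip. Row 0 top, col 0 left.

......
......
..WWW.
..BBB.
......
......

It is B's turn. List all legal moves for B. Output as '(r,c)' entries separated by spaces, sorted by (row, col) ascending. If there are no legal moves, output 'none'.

Answer: (1,1) (1,2) (1,3) (1,4) (1,5)

Derivation:
(1,1): flips 1 -> legal
(1,2): flips 2 -> legal
(1,3): flips 1 -> legal
(1,4): flips 2 -> legal
(1,5): flips 1 -> legal
(2,1): no bracket -> illegal
(2,5): no bracket -> illegal
(3,1): no bracket -> illegal
(3,5): no bracket -> illegal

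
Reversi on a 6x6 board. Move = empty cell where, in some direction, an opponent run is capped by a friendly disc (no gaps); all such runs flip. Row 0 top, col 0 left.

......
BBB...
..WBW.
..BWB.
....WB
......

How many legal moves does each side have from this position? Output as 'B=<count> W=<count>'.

-- B to move --
(1,3): no bracket -> illegal
(1,4): flips 1 -> legal
(1,5): no bracket -> illegal
(2,1): flips 1 -> legal
(2,5): flips 1 -> legal
(3,1): no bracket -> illegal
(3,5): no bracket -> illegal
(4,2): no bracket -> illegal
(4,3): flips 2 -> legal
(5,3): no bracket -> illegal
(5,4): flips 1 -> legal
(5,5): flips 3 -> legal
B mobility = 6
-- W to move --
(0,0): flips 1 -> legal
(0,1): no bracket -> illegal
(0,2): flips 1 -> legal
(0,3): no bracket -> illegal
(1,3): flips 1 -> legal
(1,4): no bracket -> illegal
(2,0): no bracket -> illegal
(2,1): no bracket -> illegal
(2,5): no bracket -> illegal
(3,1): flips 1 -> legal
(3,5): flips 1 -> legal
(4,1): no bracket -> illegal
(4,2): flips 1 -> legal
(4,3): no bracket -> illegal
(5,4): no bracket -> illegal
(5,5): no bracket -> illegal
W mobility = 6

Answer: B=6 W=6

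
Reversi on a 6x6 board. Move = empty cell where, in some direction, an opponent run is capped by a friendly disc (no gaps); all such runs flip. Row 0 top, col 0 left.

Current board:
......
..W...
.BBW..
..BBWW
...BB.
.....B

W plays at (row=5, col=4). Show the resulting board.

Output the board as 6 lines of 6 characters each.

Answer: ......
..W...
.BBW..
..BBWW
...BW.
....WB

Derivation:
Place W at (5,4); scan 8 dirs for brackets.
Dir NW: opp run (4,3) (3,2) (2,1), next='.' -> no flip
Dir N: opp run (4,4) capped by W -> flip
Dir NE: first cell '.' (not opp) -> no flip
Dir W: first cell '.' (not opp) -> no flip
Dir E: opp run (5,5), next=edge -> no flip
Dir SW: edge -> no flip
Dir S: edge -> no flip
Dir SE: edge -> no flip
All flips: (4,4)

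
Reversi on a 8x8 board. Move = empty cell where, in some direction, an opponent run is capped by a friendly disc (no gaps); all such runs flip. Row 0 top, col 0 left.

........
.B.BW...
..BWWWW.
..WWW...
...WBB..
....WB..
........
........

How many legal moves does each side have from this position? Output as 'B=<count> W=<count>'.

Answer: B=9 W=9

Derivation:
-- B to move --
(0,3): no bracket -> illegal
(0,4): flips 3 -> legal
(0,5): no bracket -> illegal
(1,2): flips 2 -> legal
(1,5): flips 1 -> legal
(1,6): no bracket -> illegal
(1,7): no bracket -> illegal
(2,1): no bracket -> illegal
(2,7): flips 4 -> legal
(3,1): no bracket -> illegal
(3,5): flips 1 -> legal
(3,6): no bracket -> illegal
(3,7): no bracket -> illegal
(4,1): no bracket -> illegal
(4,2): flips 2 -> legal
(5,2): no bracket -> illegal
(5,3): flips 4 -> legal
(6,3): flips 1 -> legal
(6,4): flips 1 -> legal
(6,5): no bracket -> illegal
B mobility = 9
-- W to move --
(0,0): flips 2 -> legal
(0,1): no bracket -> illegal
(0,2): flips 1 -> legal
(0,3): flips 1 -> legal
(0,4): no bracket -> illegal
(1,0): no bracket -> illegal
(1,2): flips 2 -> legal
(2,0): no bracket -> illegal
(2,1): flips 1 -> legal
(3,1): no bracket -> illegal
(3,5): no bracket -> illegal
(3,6): flips 1 -> legal
(4,6): flips 2 -> legal
(5,3): no bracket -> illegal
(5,6): flips 2 -> legal
(6,4): no bracket -> illegal
(6,5): no bracket -> illegal
(6,6): flips 2 -> legal
W mobility = 9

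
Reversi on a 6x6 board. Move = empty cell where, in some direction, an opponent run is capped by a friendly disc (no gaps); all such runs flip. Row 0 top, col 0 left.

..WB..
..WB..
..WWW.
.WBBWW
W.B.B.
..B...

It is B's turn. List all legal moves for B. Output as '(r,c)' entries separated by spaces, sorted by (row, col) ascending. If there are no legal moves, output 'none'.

(0,1): flips 1 -> legal
(1,1): flips 2 -> legal
(1,4): flips 3 -> legal
(1,5): flips 1 -> legal
(2,0): flips 1 -> legal
(2,1): flips 1 -> legal
(2,5): no bracket -> illegal
(3,0): flips 1 -> legal
(4,1): no bracket -> illegal
(4,3): no bracket -> illegal
(4,5): no bracket -> illegal
(5,0): no bracket -> illegal
(5,1): no bracket -> illegal

Answer: (0,1) (1,1) (1,4) (1,5) (2,0) (2,1) (3,0)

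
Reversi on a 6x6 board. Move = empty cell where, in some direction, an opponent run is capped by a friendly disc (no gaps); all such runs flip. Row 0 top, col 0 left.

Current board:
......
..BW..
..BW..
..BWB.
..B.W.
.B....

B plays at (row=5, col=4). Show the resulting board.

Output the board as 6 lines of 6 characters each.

Answer: ......
..BW..
..BW..
..BWB.
..B.B.
.B..B.

Derivation:
Place B at (5,4); scan 8 dirs for brackets.
Dir NW: first cell '.' (not opp) -> no flip
Dir N: opp run (4,4) capped by B -> flip
Dir NE: first cell '.' (not opp) -> no flip
Dir W: first cell '.' (not opp) -> no flip
Dir E: first cell '.' (not opp) -> no flip
Dir SW: edge -> no flip
Dir S: edge -> no flip
Dir SE: edge -> no flip
All flips: (4,4)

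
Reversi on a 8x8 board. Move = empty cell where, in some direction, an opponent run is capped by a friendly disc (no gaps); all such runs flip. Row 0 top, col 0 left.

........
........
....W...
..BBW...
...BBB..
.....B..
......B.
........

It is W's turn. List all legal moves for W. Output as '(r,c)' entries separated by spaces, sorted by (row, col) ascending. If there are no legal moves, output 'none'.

(2,1): no bracket -> illegal
(2,2): no bracket -> illegal
(2,3): no bracket -> illegal
(3,1): flips 2 -> legal
(3,5): no bracket -> illegal
(3,6): no bracket -> illegal
(4,1): no bracket -> illegal
(4,2): flips 1 -> legal
(4,6): no bracket -> illegal
(5,2): flips 1 -> legal
(5,3): no bracket -> illegal
(5,4): flips 1 -> legal
(5,6): flips 1 -> legal
(5,7): no bracket -> illegal
(6,4): no bracket -> illegal
(6,5): no bracket -> illegal
(6,7): no bracket -> illegal
(7,5): no bracket -> illegal
(7,6): no bracket -> illegal
(7,7): no bracket -> illegal

Answer: (3,1) (4,2) (5,2) (5,4) (5,6)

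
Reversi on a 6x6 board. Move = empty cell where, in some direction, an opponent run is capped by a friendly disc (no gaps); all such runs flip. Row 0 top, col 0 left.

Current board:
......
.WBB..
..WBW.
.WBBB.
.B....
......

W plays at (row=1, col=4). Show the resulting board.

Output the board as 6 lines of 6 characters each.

Answer: ......
.WWWW.
..WBW.
.WBBB.
.B....
......

Derivation:
Place W at (1,4); scan 8 dirs for brackets.
Dir NW: first cell '.' (not opp) -> no flip
Dir N: first cell '.' (not opp) -> no flip
Dir NE: first cell '.' (not opp) -> no flip
Dir W: opp run (1,3) (1,2) capped by W -> flip
Dir E: first cell '.' (not opp) -> no flip
Dir SW: opp run (2,3) (3,2) (4,1), next='.' -> no flip
Dir S: first cell 'W' (not opp) -> no flip
Dir SE: first cell '.' (not opp) -> no flip
All flips: (1,2) (1,3)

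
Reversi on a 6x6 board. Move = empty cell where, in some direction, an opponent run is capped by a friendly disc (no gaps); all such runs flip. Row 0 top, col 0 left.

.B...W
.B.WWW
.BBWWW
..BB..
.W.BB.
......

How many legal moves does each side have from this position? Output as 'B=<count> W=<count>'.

-- B to move --
(0,2): no bracket -> illegal
(0,3): flips 2 -> legal
(0,4): flips 1 -> legal
(1,2): no bracket -> illegal
(3,0): no bracket -> illegal
(3,1): no bracket -> illegal
(3,4): no bracket -> illegal
(3,5): no bracket -> illegal
(4,0): no bracket -> illegal
(4,2): no bracket -> illegal
(5,0): flips 1 -> legal
(5,1): no bracket -> illegal
(5,2): no bracket -> illegal
B mobility = 3
-- W to move --
(0,0): no bracket -> illegal
(0,2): no bracket -> illegal
(1,0): no bracket -> illegal
(1,2): no bracket -> illegal
(2,0): flips 2 -> legal
(3,0): no bracket -> illegal
(3,1): flips 1 -> legal
(3,4): no bracket -> illegal
(3,5): no bracket -> illegal
(4,2): flips 1 -> legal
(4,5): no bracket -> illegal
(5,2): no bracket -> illegal
(5,3): flips 2 -> legal
(5,4): no bracket -> illegal
(5,5): no bracket -> illegal
W mobility = 4

Answer: B=3 W=4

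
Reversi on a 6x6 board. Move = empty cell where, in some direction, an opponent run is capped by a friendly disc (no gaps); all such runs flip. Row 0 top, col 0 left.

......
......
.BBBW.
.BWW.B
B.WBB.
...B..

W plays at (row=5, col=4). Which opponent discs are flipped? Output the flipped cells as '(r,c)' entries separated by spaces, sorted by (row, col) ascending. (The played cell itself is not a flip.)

Dir NW: opp run (4,3) capped by W -> flip
Dir N: opp run (4,4), next='.' -> no flip
Dir NE: first cell '.' (not opp) -> no flip
Dir W: opp run (5,3), next='.' -> no flip
Dir E: first cell '.' (not opp) -> no flip
Dir SW: edge -> no flip
Dir S: edge -> no flip
Dir SE: edge -> no flip

Answer: (4,3)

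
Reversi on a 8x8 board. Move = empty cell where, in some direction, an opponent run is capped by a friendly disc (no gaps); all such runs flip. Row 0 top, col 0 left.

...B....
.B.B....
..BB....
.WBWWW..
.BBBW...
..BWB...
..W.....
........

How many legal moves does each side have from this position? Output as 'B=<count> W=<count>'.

-- B to move --
(2,0): flips 1 -> legal
(2,1): flips 1 -> legal
(2,4): flips 3 -> legal
(2,5): flips 1 -> legal
(2,6): no bracket -> illegal
(3,0): flips 1 -> legal
(3,6): flips 3 -> legal
(4,0): flips 1 -> legal
(4,5): flips 2 -> legal
(4,6): no bracket -> illegal
(5,1): no bracket -> illegal
(5,5): flips 2 -> legal
(6,1): no bracket -> illegal
(6,3): flips 1 -> legal
(6,4): flips 1 -> legal
(7,1): no bracket -> illegal
(7,2): flips 1 -> legal
(7,3): no bracket -> illegal
B mobility = 12
-- W to move --
(0,0): flips 2 -> legal
(0,1): no bracket -> illegal
(0,2): no bracket -> illegal
(0,4): flips 2 -> legal
(1,0): no bracket -> illegal
(1,2): flips 5 -> legal
(1,4): no bracket -> illegal
(2,0): no bracket -> illegal
(2,1): no bracket -> illegal
(2,4): no bracket -> illegal
(3,0): no bracket -> illegal
(4,0): flips 3 -> legal
(4,5): no bracket -> illegal
(5,0): no bracket -> illegal
(5,1): flips 3 -> legal
(5,5): flips 1 -> legal
(6,1): flips 2 -> legal
(6,3): no bracket -> illegal
(6,4): flips 1 -> legal
(6,5): no bracket -> illegal
W mobility = 8

Answer: B=12 W=8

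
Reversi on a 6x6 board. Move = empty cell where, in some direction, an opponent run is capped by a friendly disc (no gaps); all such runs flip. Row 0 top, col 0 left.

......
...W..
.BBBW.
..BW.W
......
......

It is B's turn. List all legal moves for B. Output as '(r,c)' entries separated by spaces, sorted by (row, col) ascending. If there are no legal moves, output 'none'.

Answer: (0,3) (0,4) (2,5) (3,4) (4,3) (4,4)

Derivation:
(0,2): no bracket -> illegal
(0,3): flips 1 -> legal
(0,4): flips 1 -> legal
(1,2): no bracket -> illegal
(1,4): no bracket -> illegal
(1,5): no bracket -> illegal
(2,5): flips 1 -> legal
(3,4): flips 1 -> legal
(4,2): no bracket -> illegal
(4,3): flips 1 -> legal
(4,4): flips 1 -> legal
(4,5): no bracket -> illegal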